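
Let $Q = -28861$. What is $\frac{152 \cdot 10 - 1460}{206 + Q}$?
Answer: $- \frac{12}{5731} \approx -0.0020939$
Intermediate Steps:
$\frac{152 \cdot 10 - 1460}{206 + Q} = \frac{152 \cdot 10 - 1460}{206 - 28861} = \frac{1520 - 1460}{-28655} = 60 \left(- \frac{1}{28655}\right) = - \frac{12}{5731}$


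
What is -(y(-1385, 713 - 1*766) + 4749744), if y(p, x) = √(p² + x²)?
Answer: -4749744 - √1921034 ≈ -4.7511e+6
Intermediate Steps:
-(y(-1385, 713 - 1*766) + 4749744) = -(√((-1385)² + (713 - 1*766)²) + 4749744) = -(√(1918225 + (713 - 766)²) + 4749744) = -(√(1918225 + (-53)²) + 4749744) = -(√(1918225 + 2809) + 4749744) = -(√1921034 + 4749744) = -(4749744 + √1921034) = -4749744 - √1921034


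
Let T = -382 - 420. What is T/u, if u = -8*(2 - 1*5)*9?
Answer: -401/108 ≈ -3.7130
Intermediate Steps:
T = -802
u = 216 (u = -8*(2 - 5)*9 = -8*(-3)*9 = 24*9 = 216)
T/u = -802/216 = -802*1/216 = -401/108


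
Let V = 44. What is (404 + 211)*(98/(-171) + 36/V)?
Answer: 94505/627 ≈ 150.73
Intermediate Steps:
(404 + 211)*(98/(-171) + 36/V) = (404 + 211)*(98/(-171) + 36/44) = 615*(98*(-1/171) + 36*(1/44)) = 615*(-98/171 + 9/11) = 615*(461/1881) = 94505/627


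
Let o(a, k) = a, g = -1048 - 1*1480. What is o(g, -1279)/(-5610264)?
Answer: 4/8877 ≈ 0.00045060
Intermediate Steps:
g = -2528 (g = -1048 - 1480 = -2528)
o(g, -1279)/(-5610264) = -2528/(-5610264) = -2528*(-1/5610264) = 4/8877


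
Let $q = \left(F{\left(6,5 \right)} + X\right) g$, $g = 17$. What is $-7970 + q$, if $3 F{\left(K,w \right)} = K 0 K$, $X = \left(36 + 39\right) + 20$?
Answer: $-6355$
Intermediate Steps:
$X = 95$ ($X = 75 + 20 = 95$)
$F{\left(K,w \right)} = 0$ ($F{\left(K,w \right)} = \frac{K 0 K}{3} = \frac{0 K}{3} = \frac{1}{3} \cdot 0 = 0$)
$q = 1615$ ($q = \left(0 + 95\right) 17 = 95 \cdot 17 = 1615$)
$-7970 + q = -7970 + 1615 = -6355$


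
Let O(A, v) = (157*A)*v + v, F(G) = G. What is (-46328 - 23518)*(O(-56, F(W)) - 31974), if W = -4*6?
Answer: -12503132460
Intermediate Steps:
W = -24
O(A, v) = v + 157*A*v (O(A, v) = 157*A*v + v = v + 157*A*v)
(-46328 - 23518)*(O(-56, F(W)) - 31974) = (-46328 - 23518)*(-24*(1 + 157*(-56)) - 31974) = -69846*(-24*(1 - 8792) - 31974) = -69846*(-24*(-8791) - 31974) = -69846*(210984 - 31974) = -69846*179010 = -12503132460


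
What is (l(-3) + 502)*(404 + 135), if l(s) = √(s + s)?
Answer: 270578 + 539*I*√6 ≈ 2.7058e+5 + 1320.3*I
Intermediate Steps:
l(s) = √2*√s (l(s) = √(2*s) = √2*√s)
(l(-3) + 502)*(404 + 135) = (√2*√(-3) + 502)*(404 + 135) = (√2*(I*√3) + 502)*539 = (I*√6 + 502)*539 = (502 + I*√6)*539 = 270578 + 539*I*√6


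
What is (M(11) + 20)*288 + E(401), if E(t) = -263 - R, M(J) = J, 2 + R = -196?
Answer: 8863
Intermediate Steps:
R = -198 (R = -2 - 196 = -198)
E(t) = -65 (E(t) = -263 - 1*(-198) = -263 + 198 = -65)
(M(11) + 20)*288 + E(401) = (11 + 20)*288 - 65 = 31*288 - 65 = 8928 - 65 = 8863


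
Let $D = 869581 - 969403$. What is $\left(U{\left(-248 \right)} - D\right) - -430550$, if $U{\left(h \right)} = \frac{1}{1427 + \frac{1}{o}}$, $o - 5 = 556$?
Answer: $\frac{424588244417}{800548} \approx 5.3037 \cdot 10^{5}$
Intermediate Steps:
$o = 561$ ($o = 5 + 556 = 561$)
$D = -99822$ ($D = 869581 - 969403 = -99822$)
$U{\left(h \right)} = \frac{561}{800548}$ ($U{\left(h \right)} = \frac{1}{1427 + \frac{1}{561}} = \frac{1}{\frac{800548}{561}} = \frac{561}{800548}$)
$\left(U{\left(-248 \right)} - D\right) - -430550 = \left(\frac{561}{800548} - -99822\right) - -430550 = \left(\frac{561}{800548} + 99822\right) + 430550 = \frac{79912303017}{800548} + 430550 = \frac{424588244417}{800548}$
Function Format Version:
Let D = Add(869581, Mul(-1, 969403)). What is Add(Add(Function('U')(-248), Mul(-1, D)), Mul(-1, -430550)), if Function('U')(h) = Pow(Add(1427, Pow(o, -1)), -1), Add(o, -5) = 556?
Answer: Rational(424588244417, 800548) ≈ 5.3037e+5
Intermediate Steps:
o = 561 (o = Add(5, 556) = 561)
D = -99822 (D = Add(869581, -969403) = -99822)
Function('U')(h) = Rational(561, 800548) (Function('U')(h) = Pow(Add(1427, Pow(561, -1)), -1) = Pow(Add(1427, Rational(1, 561)), -1) = Pow(Rational(800548, 561), -1) = Rational(561, 800548))
Add(Add(Function('U')(-248), Mul(-1, D)), Mul(-1, -430550)) = Add(Add(Rational(561, 800548), Mul(-1, -99822)), Mul(-1, -430550)) = Add(Add(Rational(561, 800548), 99822), 430550) = Add(Rational(79912303017, 800548), 430550) = Rational(424588244417, 800548)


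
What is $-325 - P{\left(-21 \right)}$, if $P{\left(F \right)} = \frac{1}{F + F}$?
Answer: $- \frac{13649}{42} \approx -324.98$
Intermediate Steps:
$P{\left(F \right)} = \frac{1}{2 F}$
$-325 - P{\left(-21 \right)} = -325 - \frac{1}{2 \left(-21\right)} = -325 - \frac{1}{2} \left(- \frac{1}{21}\right) = -325 - - \frac{1}{42} = -325 + \frac{1}{42} = - \frac{13649}{42}$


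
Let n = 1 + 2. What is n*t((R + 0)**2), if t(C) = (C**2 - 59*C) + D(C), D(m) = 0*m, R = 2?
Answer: -660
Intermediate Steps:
n = 3
D(m) = 0
t(C) = C**2 - 59*C (t(C) = (C**2 - 59*C) + 0 = C**2 - 59*C)
n*t((R + 0)**2) = 3*((2 + 0)**2*(-59 + (2 + 0)**2)) = 3*(2**2*(-59 + 2**2)) = 3*(4*(-59 + 4)) = 3*(4*(-55)) = 3*(-220) = -660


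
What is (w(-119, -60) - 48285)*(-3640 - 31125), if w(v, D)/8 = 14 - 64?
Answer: 1692534025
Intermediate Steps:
w(v, D) = -400 (w(v, D) = 8*(14 - 64) = 8*(-50) = -400)
(w(-119, -60) - 48285)*(-3640 - 31125) = (-400 - 48285)*(-3640 - 31125) = -48685*(-34765) = 1692534025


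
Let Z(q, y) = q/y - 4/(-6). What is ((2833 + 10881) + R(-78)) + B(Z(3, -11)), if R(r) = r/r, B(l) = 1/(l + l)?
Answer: 356623/26 ≈ 13716.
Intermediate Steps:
Z(q, y) = ⅔ + q/y (Z(q, y) = q/y - 4*(-⅙) = q/y + ⅔ = ⅔ + q/y)
B(l) = 1/(2*l)
R(r) = 1
((2833 + 10881) + R(-78)) + B(Z(3, -11)) = ((2833 + 10881) + 1) + 1/(2*(⅔ + 3/(-11))) = (13714 + 1) + 1/(2*(⅔ + 3*(-1/11))) = 13715 + 1/(2*(⅔ - 3/11)) = 13715 + 1/(2*(13/33)) = 13715 + (½)*(33/13) = 13715 + 33/26 = 356623/26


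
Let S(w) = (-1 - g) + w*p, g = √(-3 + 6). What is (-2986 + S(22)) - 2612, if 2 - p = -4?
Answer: -5467 - √3 ≈ -5468.7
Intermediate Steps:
p = 6 (p = 2 - 1*(-4) = 2 + 4 = 6)
g = √3 ≈ 1.7320
S(w) = -1 - √3 + 6*w (S(w) = (-1 - √3) + w*6 = (-1 - √3) + 6*w = -1 - √3 + 6*w)
(-2986 + S(22)) - 2612 = (-2986 + (-1 - √3 + 6*22)) - 2612 = (-2986 + (-1 - √3 + 132)) - 2612 = (-2986 + (131 - √3)) - 2612 = (-2855 - √3) - 2612 = -5467 - √3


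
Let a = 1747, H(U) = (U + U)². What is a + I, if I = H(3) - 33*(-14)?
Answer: 2245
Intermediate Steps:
H(U) = 4*U² (H(U) = (2*U)² = 4*U²)
I = 498 (I = 4*3² - 33*(-14) = 4*9 + 462 = 36 + 462 = 498)
a + I = 1747 + 498 = 2245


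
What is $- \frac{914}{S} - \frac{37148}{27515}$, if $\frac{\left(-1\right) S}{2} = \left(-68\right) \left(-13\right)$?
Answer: $- \frac{20264477}{24323260} \approx -0.83313$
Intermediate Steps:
$S = -1768$ ($S = - 2 \left(\left(-68\right) \left(-13\right)\right) = \left(-2\right) 884 = -1768$)
$- \frac{914}{S} - \frac{37148}{27515} = - \frac{914}{-1768} - \frac{37148}{27515} = \left(-914\right) \left(- \frac{1}{1768}\right) - \frac{37148}{27515} = \frac{457}{884} - \frac{37148}{27515} = - \frac{20264477}{24323260}$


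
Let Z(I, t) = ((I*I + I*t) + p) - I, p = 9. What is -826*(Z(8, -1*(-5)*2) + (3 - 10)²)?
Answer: -160244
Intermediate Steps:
Z(I, t) = 9 + I² - I + I*t (Z(I, t) = ((I*I + I*t) + 9) - I = ((I² + I*t) + 9) - I = (9 + I² + I*t) - I = 9 + I² - I + I*t)
-826*(Z(8, -1*(-5)*2) + (3 - 10)²) = -826*((9 + 8² - 1*8 + 8*(-1*(-5)*2)) + (3 - 10)²) = -826*((9 + 64 - 8 + 8*(5*2)) + (-7)²) = -826*((9 + 64 - 8 + 8*10) + 49) = -826*((9 + 64 - 8 + 80) + 49) = -826*(145 + 49) = -826*194 = -160244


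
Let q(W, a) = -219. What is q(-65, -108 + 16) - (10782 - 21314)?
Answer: 10313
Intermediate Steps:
q(-65, -108 + 16) - (10782 - 21314) = -219 - (10782 - 21314) = -219 - 1*(-10532) = -219 + 10532 = 10313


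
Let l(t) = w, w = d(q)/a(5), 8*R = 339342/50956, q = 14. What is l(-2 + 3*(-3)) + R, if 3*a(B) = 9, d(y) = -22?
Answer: -3975115/611472 ≈ -6.5009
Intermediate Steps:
a(B) = 3 (a(B) = (⅓)*9 = 3)
R = 169671/203824 (R = (339342/50956)/8 = (339342*(1/50956))/8 = (⅛)*(169671/25478) = 169671/203824 ≈ 0.83244)
w = -22/3 ≈ -7.3333
l(t) = -22/3
l(-2 + 3*(-3)) + R = -22/3 + 169671/203824 = -3975115/611472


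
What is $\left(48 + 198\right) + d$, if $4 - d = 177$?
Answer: $73$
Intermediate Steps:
$d = -173$ ($d = 4 - 177 = -173$)
$\left(48 + 198\right) + d = \left(48 + 198\right) - 173 = 246 - 173 = 73$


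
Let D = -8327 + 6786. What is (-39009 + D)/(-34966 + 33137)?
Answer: 40550/1829 ≈ 22.171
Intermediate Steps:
D = -1541
(-39009 + D)/(-34966 + 33137) = (-39009 - 1541)/(-34966 + 33137) = -40550/(-1829) = -40550*(-1/1829) = 40550/1829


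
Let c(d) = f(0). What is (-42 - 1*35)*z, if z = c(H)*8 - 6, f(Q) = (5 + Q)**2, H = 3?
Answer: -14938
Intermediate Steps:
c(d) = 25 (c(d) = (5 + 0)**2 = 5**2 = 25)
z = 194 (z = 25*8 - 6 = 200 - 6 = 194)
(-42 - 1*35)*z = (-42 - 1*35)*194 = (-42 - 35)*194 = -77*194 = -14938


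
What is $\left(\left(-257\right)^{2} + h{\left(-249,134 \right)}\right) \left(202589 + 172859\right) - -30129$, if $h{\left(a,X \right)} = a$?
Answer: $24704508529$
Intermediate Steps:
$\left(\left(-257\right)^{2} + h{\left(-249,134 \right)}\right) \left(202589 + 172859\right) - -30129 = \left(\left(-257\right)^{2} - 249\right) \left(202589 + 172859\right) - -30129 = \left(66049 - 249\right) 375448 + 30129 = 65800 \cdot 375448 + 30129 = 24704478400 + 30129 = 24704508529$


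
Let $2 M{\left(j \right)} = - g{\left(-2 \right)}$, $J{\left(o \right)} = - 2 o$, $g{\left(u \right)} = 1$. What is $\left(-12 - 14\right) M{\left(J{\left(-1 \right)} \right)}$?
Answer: $13$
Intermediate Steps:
$M{\left(j \right)} = - \frac{1}{2}$ ($M{\left(j \right)} = \frac{\left(-1\right) 1}{2} = \frac{1}{2} \left(-1\right) = - \frac{1}{2}$)
$\left(-12 - 14\right) M{\left(J{\left(-1 \right)} \right)} = \left(-12 - 14\right) \left(- \frac{1}{2}\right) = \left(-26\right) \left(- \frac{1}{2}\right) = 13$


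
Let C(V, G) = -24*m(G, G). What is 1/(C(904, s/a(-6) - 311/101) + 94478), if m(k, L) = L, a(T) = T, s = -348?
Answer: 101/9409150 ≈ 1.0734e-5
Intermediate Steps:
C(V, G) = -24*G
1/(C(904, s/a(-6) - 311/101) + 94478) = 1/(-24*(-348/(-6) - 311/101) + 94478) = 1/(-24*(-348*(-1/6) - 311*1/101) + 94478) = 1/(-24*(58 - 311/101) + 94478) = 1/(-24*5547/101 + 94478) = 1/(-133128/101 + 94478) = 1/(9409150/101) = 101/9409150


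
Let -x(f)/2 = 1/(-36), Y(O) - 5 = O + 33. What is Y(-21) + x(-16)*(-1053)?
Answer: -83/2 ≈ -41.500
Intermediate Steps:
Y(O) = 38 + O (Y(O) = 5 + (O + 33) = 5 + (33 + O) = 38 + O)
x(f) = 1/18 (x(f) = -2/(-36) = -2*(-1/36) = 1/18)
Y(-21) + x(-16)*(-1053) = (38 - 21) + (1/18)*(-1053) = 17 - 117/2 = -83/2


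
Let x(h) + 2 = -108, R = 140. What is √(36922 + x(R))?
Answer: 2*√9203 ≈ 191.86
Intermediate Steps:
x(h) = -110 (x(h) = -2 - 108 = -110)
√(36922 + x(R)) = √(36922 - 110) = √36812 = 2*√9203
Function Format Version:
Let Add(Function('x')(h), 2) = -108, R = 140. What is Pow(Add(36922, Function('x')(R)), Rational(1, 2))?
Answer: Mul(2, Pow(9203, Rational(1, 2))) ≈ 191.86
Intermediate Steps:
Function('x')(h) = -110 (Function('x')(h) = Add(-2, -108) = -110)
Pow(Add(36922, Function('x')(R)), Rational(1, 2)) = Pow(Add(36922, -110), Rational(1, 2)) = Pow(36812, Rational(1, 2)) = Mul(2, Pow(9203, Rational(1, 2)))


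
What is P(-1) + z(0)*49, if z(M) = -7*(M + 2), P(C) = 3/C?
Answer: -689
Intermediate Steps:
z(M) = -14 - 7*M (z(M) = -7*(2 + M) = -14 - 7*M)
P(-1) + z(0)*49 = 3/(-1) + (-14 - 7*0)*49 = 3*(-1) + (-14 + 0)*49 = -3 - 14*49 = -3 - 686 = -689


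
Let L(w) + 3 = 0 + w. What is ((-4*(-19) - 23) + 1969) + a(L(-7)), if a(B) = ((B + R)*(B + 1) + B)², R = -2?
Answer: 11626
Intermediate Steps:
L(w) = -3 + w (L(w) = -3 + (0 + w) = -3 + w)
a(B) = (B + (1 + B)*(-2 + B))² (a(B) = ((B - 2)*(B + 1) + B)² = ((-2 + B)*(1 + B) + B)² = ((1 + B)*(-2 + B) + B)² = (B + (1 + B)*(-2 + B))²)
((-4*(-19) - 23) + 1969) + a(L(-7)) = ((-4*(-19) - 23) + 1969) + (-2 + (-3 - 7)²)² = ((76 - 23) + 1969) + (-2 + (-10)²)² = (53 + 1969) + (-2 + 100)² = 2022 + 98² = 2022 + 9604 = 11626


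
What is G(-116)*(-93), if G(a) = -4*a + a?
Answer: -32364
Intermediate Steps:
G(a) = -3*a
G(-116)*(-93) = -3*(-116)*(-93) = 348*(-93) = -32364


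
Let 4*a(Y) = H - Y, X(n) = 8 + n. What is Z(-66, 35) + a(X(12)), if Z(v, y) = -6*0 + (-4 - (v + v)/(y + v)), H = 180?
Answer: 984/31 ≈ 31.742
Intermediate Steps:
a(Y) = 45 - Y/4 (a(Y) = (180 - Y)/4 = 45 - Y/4)
Z(v, y) = -4 - 2*v/(v + y) (Z(v, y) = 0 + (-4 - 2*v/(v + y)) = -4 - 2*v/(v + y))
Z(-66, 35) + a(X(12)) = 2*(-3*(-66) - 2*35)/(-66 + 35) + (45 - (8 + 12)/4) = 2*(198 - 70)/(-31) + (45 - 1/4*20) = 2*(-1/31)*128 + (45 - 5) = -256/31 + 40 = 984/31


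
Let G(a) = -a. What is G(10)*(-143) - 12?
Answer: 1418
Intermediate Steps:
G(10)*(-143) - 12 = -1*10*(-143) - 12 = -10*(-143) - 12 = 1430 - 12 = 1418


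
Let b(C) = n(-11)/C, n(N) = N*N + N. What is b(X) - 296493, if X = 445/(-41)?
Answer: -26388779/89 ≈ -2.9650e+5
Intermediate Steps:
n(N) = N + N**2 (n(N) = N**2 + N = N + N**2)
X = -445/41 (X = 445*(-1/41) = -445/41 ≈ -10.854)
b(C) = 110/C (b(C) = (-11*(1 - 11))/C = (-11*(-10))/C = 110/C)
b(X) - 296493 = 110/(-445/41) - 296493 = 110*(-41/445) - 296493 = -902/89 - 296493 = -26388779/89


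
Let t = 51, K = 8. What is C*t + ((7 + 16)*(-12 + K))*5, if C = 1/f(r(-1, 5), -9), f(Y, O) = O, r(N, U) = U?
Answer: -1397/3 ≈ -465.67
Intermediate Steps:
C = -1/9 (C = 1/(-9) = -1/9 ≈ -0.11111)
C*t + ((7 + 16)*(-12 + K))*5 = -1/9*51 + ((7 + 16)*(-12 + 8))*5 = -17/3 + (23*(-4))*5 = -17/3 - 92*5 = -17/3 - 460 = -1397/3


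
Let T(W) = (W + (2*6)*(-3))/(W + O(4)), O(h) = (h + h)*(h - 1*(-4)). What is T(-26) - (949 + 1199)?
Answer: -40843/19 ≈ -2149.6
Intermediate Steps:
O(h) = 2*h*(4 + h) (O(h) = (2*h)*(h + 4) = (2*h)*(4 + h) = 2*h*(4 + h))
T(W) = (-36 + W)/(64 + W) (T(W) = (W + (2*6)*(-3))/(W + 2*4*(4 + 4)) = (W + 12*(-3))/(W + 2*4*8) = (W - 36)/(W + 64) = (-36 + W)/(64 + W))
T(-26) - (949 + 1199) = (-36 - 26)/(64 - 26) - (949 + 1199) = -62/38 - 1*2148 = (1/38)*(-62) - 2148 = -31/19 - 2148 = -40843/19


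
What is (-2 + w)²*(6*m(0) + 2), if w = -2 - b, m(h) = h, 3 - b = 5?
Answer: 8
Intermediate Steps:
b = -2 (b = 3 - 1*5 = 3 - 5 = -2)
w = 0 (w = -2 - 1*(-2) = -2 + 2 = 0)
(-2 + w)²*(6*m(0) + 2) = (-2 + 0)²*(6*0 + 2) = (-2)²*(0 + 2) = 4*2 = 8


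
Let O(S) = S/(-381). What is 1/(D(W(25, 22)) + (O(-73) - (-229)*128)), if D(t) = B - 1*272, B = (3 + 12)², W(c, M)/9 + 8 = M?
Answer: 381/11150038 ≈ 3.4170e-5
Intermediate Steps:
W(c, M) = -72 + 9*M
O(S) = -S/381 (O(S) = S*(-1/381) = -S/381)
B = 225 (B = 15² = 225)
D(t) = -47 (D(t) = 225 - 1*272 = 225 - 272 = -47)
1/(D(W(25, 22)) + (O(-73) - (-229)*128)) = 1/(-47 + (-1/381*(-73) - (-229)*128)) = 1/(-47 + (73/381 - 1*(-29312))) = 1/(-47 + (73/381 + 29312)) = 1/(-47 + 11167945/381) = 1/(11150038/381) = 381/11150038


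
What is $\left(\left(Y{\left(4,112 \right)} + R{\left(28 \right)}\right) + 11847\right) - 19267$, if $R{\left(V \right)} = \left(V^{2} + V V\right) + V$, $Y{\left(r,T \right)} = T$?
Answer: $-5712$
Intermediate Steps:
$R{\left(V \right)} = V + 2 V^{2}$ ($R{\left(V \right)} = \left(V^{2} + V^{2}\right) + V = 2 V^{2} + V = V + 2 V^{2}$)
$\left(\left(Y{\left(4,112 \right)} + R{\left(28 \right)}\right) + 11847\right) - 19267 = \left(\left(112 + 28 \left(1 + 2 \cdot 28\right)\right) + 11847\right) - 19267 = \left(\left(112 + 28 \left(1 + 56\right)\right) + 11847\right) - 19267 = \left(\left(112 + 28 \cdot 57\right) + 11847\right) - 19267 = \left(\left(112 + 1596\right) + 11847\right) - 19267 = \left(1708 + 11847\right) - 19267 = 13555 - 19267 = -5712$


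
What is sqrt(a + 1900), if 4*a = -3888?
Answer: 4*sqrt(58) ≈ 30.463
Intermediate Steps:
a = -972 (a = (1/4)*(-3888) = -972)
sqrt(a + 1900) = sqrt(-972 + 1900) = sqrt(928) = 4*sqrt(58)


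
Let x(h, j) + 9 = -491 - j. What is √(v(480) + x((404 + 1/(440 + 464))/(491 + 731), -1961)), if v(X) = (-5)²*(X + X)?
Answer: 3*√2829 ≈ 159.56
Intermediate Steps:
v(X) = 50*X (v(X) = 25*(2*X) = 50*X)
x(h, j) = -500 - j (x(h, j) = -9 + (-491 - j) = -500 - j)
√(v(480) + x((404 + 1/(440 + 464))/(491 + 731), -1961)) = √(50*480 + (-500 - 1*(-1961))) = √(24000 + (-500 + 1961)) = √(24000 + 1461) = √25461 = 3*√2829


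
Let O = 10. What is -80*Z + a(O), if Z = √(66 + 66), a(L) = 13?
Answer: 13 - 160*√33 ≈ -906.13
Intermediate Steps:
Z = 2*√33 (Z = √132 = 2*√33 ≈ 11.489)
-80*Z + a(O) = -160*√33 + 13 = 13 - 160*√33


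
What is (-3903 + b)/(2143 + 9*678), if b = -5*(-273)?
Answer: -2538/8245 ≈ -0.30782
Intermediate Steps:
b = 1365
(-3903 + b)/(2143 + 9*678) = (-3903 + 1365)/(2143 + 9*678) = -2538/(2143 + 6102) = -2538/8245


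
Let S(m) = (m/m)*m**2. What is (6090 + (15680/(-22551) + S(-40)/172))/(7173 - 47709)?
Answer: -2956888265/19653737724 ≈ -0.15045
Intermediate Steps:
S(m) = m**2 (S(m) = 1*m**2 = m**2)
(6090 + (15680/(-22551) + S(-40)/172))/(7173 - 47709) = (6090 + (15680/(-22551) + (-40)**2/172))/(7173 - 47709) = (6090 + (15680*(-1/22551) + 1600*(1/172)))/(-40536) = (6090 + (-15680/22551 + 400/43))*(-1/40536) = (6090 + 8346160/969693)*(-1/40536) = (5913776530/969693)*(-1/40536) = -2956888265/19653737724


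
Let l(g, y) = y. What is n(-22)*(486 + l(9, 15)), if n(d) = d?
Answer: -11022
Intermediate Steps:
n(-22)*(486 + l(9, 15)) = -22*(486 + 15) = -22*501 = -11022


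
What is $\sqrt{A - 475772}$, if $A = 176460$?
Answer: $4 i \sqrt{18707} \approx 547.09 i$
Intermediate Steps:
$\sqrt{A - 475772} = \sqrt{176460 - 475772} = \sqrt{-299312} = 4 i \sqrt{18707}$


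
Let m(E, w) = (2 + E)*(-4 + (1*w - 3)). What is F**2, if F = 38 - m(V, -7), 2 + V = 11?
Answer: 36864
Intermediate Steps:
V = 9 (V = -2 + 11 = 9)
m(E, w) = (-7 + w)*(2 + E) (m(E, w) = (2 + E)*(-4 + (w - 3)) = (2 + E)*(-4 + (-3 + w)) = (2 + E)*(-7 + w) = (-7 + w)*(2 + E))
F = 192 (F = 38 - (-14 - 7*9 + 2*(-7) + 9*(-7)) = 38 - (-14 - 63 - 14 - 63) = 38 - 1*(-154) = 38 + 154 = 192)
F**2 = 192**2 = 36864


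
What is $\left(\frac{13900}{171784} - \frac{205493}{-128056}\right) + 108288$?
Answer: $\frac{297769182741033}{2749746488} \approx 1.0829 \cdot 10^{5}$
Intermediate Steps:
$\left(\frac{13900}{171784} - \frac{205493}{-128056}\right) + 108288 = \left(13900 \cdot \frac{1}{171784} - - \frac{205493}{128056}\right) + 108288 = \left(\frac{3475}{42946} + \frac{205493}{128056}\right) + 108288 = \frac{4635048489}{2749746488} + 108288 = \frac{297769182741033}{2749746488}$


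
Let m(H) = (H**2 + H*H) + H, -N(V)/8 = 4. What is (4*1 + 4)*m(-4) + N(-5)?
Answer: 192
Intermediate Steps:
N(V) = -32 (N(V) = -8*4 = -32)
m(H) = H + 2*H**2 (m(H) = (H**2 + H**2) + H = 2*H**2 + H = H + 2*H**2)
(4*1 + 4)*m(-4) + N(-5) = (4*1 + 4)*(-4*(1 + 2*(-4))) - 32 = (4 + 4)*(-4*(1 - 8)) - 32 = 8*(-4*(-7)) - 32 = 8*28 - 32 = 224 - 32 = 192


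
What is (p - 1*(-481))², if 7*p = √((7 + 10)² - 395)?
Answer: (3367 + I*√106)²/49 ≈ 2.3136e+5 + 1414.9*I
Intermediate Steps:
p = I*√106/7 (p = √((7 + 10)² - 395)/7 = √(17² - 395)/7 = √(289 - 395)/7 = √(-106)/7 = (I*√106)/7 = I*√106/7 ≈ 1.4708*I)
(p - 1*(-481))² = (I*√106/7 - 1*(-481))² = (I*√106/7 + 481)² = (481 + I*√106/7)²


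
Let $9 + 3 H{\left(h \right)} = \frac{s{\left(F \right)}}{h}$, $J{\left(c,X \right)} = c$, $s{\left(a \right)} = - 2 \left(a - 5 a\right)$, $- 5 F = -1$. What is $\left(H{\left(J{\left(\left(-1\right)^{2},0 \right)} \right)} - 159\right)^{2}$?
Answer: $\frac{5866084}{225} \approx 26072.0$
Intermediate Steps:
$F = \frac{1}{5}$ ($F = \left(- \frac{1}{5}\right) \left(-1\right) = \frac{1}{5} \approx 0.2$)
$s{\left(a \right)} = 8 a$ ($s{\left(a \right)} = - 2 \left(- 4 a\right) = 8 a$)
$H{\left(h \right)} = -3 + \frac{8}{15 h}$ ($H{\left(h \right)} = -3 + \frac{8 \cdot \frac{1}{5} \frac{1}{h}}{3} = -3 + \frac{\frac{8}{5} \frac{1}{h}}{3} = -3 + \frac{8}{15 h}$)
$\left(H{\left(J{\left(\left(-1\right)^{2},0 \right)} \right)} - 159\right)^{2} = \left(\left(-3 + \frac{8}{15 \left(-1\right)^{2}}\right) - 159\right)^{2} = \left(\left(-3 + \frac{8}{15 \cdot 1}\right) - 159\right)^{2} = \left(\left(-3 + \frac{8}{15} \cdot 1\right) - 159\right)^{2} = \left(\left(-3 + \frac{8}{15}\right) - 159\right)^{2} = \left(- \frac{37}{15} - 159\right)^{2} = \left(- \frac{2422}{15}\right)^{2} = \frac{5866084}{225}$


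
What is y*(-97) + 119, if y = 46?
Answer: -4343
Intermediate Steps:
y*(-97) + 119 = 46*(-97) + 119 = -4462 + 119 = -4343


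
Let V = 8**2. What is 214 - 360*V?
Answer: -22826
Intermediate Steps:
V = 64
214 - 360*V = 214 - 360*64 = 214 - 23040 = -22826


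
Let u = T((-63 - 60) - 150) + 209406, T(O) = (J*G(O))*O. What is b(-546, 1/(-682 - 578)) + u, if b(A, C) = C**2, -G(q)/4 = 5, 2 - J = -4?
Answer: 384462741601/1587600 ≈ 2.4217e+5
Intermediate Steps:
J = 6 (J = 2 - 1*(-4) = 2 + 4 = 6)
G(q) = -20 (G(q) = -4*5 = -20)
T(O) = -120*O (T(O) = (6*(-20))*O = -120*O)
u = 242166 (u = -120*((-63 - 60) - 150) + 209406 = -120*(-123 - 150) + 209406 = -120*(-273) + 209406 = 32760 + 209406 = 242166)
b(-546, 1/(-682 - 578)) + u = (1/(-682 - 578))**2 + 242166 = (1/(-1260))**2 + 242166 = (-1/1260)**2 + 242166 = 1/1587600 + 242166 = 384462741601/1587600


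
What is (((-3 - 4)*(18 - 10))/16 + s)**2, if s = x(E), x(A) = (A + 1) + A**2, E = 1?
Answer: 1/4 ≈ 0.25000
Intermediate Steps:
x(A) = 1 + A + A**2 (x(A) = (1 + A) + A**2 = 1 + A + A**2)
s = 3 (s = 1 + 1 + 1**2 = 1 + 1 + 1 = 3)
(((-3 - 4)*(18 - 10))/16 + s)**2 = (((-3 - 4)*(18 - 10))/16 + 3)**2 = (-7*8*(1/16) + 3)**2 = (-56*1/16 + 3)**2 = (-7/2 + 3)**2 = (-1/2)**2 = 1/4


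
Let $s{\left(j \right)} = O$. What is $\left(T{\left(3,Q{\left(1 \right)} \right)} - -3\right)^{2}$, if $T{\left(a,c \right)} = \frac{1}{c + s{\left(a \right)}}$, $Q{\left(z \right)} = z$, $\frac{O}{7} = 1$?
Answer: $\frac{625}{64} \approx 9.7656$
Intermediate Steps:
$O = 7$ ($O = 7 \cdot 1 = 7$)
$s{\left(j \right)} = 7$
$T{\left(a,c \right)} = \frac{1}{7 + c}$ ($T{\left(a,c \right)} = \frac{1}{c + 7} = \frac{1}{7 + c}$)
$\left(T{\left(3,Q{\left(1 \right)} \right)} - -3\right)^{2} = \left(\frac{1}{7 + 1} - -3\right)^{2} = \left(\frac{1}{8} + \left(-19 + 22\right)\right)^{2} = \left(\frac{1}{8} + 3\right)^{2} = \left(\frac{25}{8}\right)^{2} = \frac{625}{64}$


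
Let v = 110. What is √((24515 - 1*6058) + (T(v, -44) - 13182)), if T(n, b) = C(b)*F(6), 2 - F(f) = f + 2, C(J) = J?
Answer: √5539 ≈ 74.424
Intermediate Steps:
F(f) = -f (F(f) = 2 - (f + 2) = 2 - (2 + f) = 2 + (-2 - f) = -f)
T(n, b) = -6*b (T(n, b) = b*(-1*6) = b*(-6) = -6*b)
√((24515 - 1*6058) + (T(v, -44) - 13182)) = √((24515 - 1*6058) + (-6*(-44) - 13182)) = √((24515 - 6058) + (264 - 13182)) = √(18457 - 12918) = √5539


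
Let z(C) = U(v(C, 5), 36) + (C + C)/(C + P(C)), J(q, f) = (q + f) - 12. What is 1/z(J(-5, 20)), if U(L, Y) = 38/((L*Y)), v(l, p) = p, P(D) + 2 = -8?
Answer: -630/407 ≈ -1.5479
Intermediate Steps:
P(D) = -10 (P(D) = -2 - 8 = -10)
J(q, f) = -12 + f + q (J(q, f) = (f + q) - 12 = -12 + f + q)
U(L, Y) = 38/(L*Y) (U(L, Y) = 38*(1/(L*Y)) = 38/(L*Y))
z(C) = 19/90 + 2*C/(-10 + C) (z(C) = 38/(5*36) + (C + C)/(C - 10) = 38*(1/5)*(1/36) + (2*C)/(-10 + C) = 19/90 + 2*C/(-10 + C))
1/z(J(-5, 20)) = 1/((-190 + 199*(-12 + 20 - 5))/(90*(-10 + (-12 + 20 - 5)))) = 1/((-190 + 199*3)/(90*(-10 + 3))) = 1/((1/90)*(-190 + 597)/(-7)) = 1/((1/90)*(-1/7)*407) = 1/(-407/630) = -630/407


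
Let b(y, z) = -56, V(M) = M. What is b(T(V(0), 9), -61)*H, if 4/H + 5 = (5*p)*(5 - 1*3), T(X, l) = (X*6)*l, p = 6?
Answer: -224/55 ≈ -4.0727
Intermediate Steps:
T(X, l) = 6*X*l (T(X, l) = (6*X)*l = 6*X*l)
H = 4/55 (H = 4/(-5 + (5*6)*(5 - 1*3)) = 4/(-5 + 30*(5 - 3)) = 4/(-5 + 30*2) = 4/(-5 + 60) = 4/55 ≈ 0.072727)
b(T(V(0), 9), -61)*H = -56*4/55 = -224/55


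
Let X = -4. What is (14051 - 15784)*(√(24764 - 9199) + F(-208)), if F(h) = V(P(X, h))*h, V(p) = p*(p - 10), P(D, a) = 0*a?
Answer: -1733*√15565 ≈ -2.1621e+5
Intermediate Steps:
P(D, a) = 0
V(p) = p*(-10 + p)
F(h) = 0 (F(h) = (0*(-10 + 0))*h = (0*(-10))*h = 0*h = 0)
(14051 - 15784)*(√(24764 - 9199) + F(-208)) = (14051 - 15784)*(√(24764 - 9199) + 0) = -1733*(√15565 + 0) = -1733*√15565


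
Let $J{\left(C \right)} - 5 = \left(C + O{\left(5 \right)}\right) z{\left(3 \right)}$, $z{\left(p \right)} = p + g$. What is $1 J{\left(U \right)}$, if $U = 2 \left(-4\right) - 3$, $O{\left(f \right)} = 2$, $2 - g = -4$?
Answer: $-76$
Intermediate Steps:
$g = 6$ ($g = 2 - -4 = 2 + 4 = 6$)
$z{\left(p \right)} = 6 + p$ ($z{\left(p \right)} = p + 6 = 6 + p$)
$U = -11$ ($U = -8 - 3 = -11$)
$J{\left(C \right)} = 23 + 9 C$ ($J{\left(C \right)} = 5 + \left(C + 2\right) \left(6 + 3\right) = 5 + \left(2 + C\right) 9 = 5 + \left(18 + 9 C\right) = 23 + 9 C$)
$1 J{\left(U \right)} = 1 \left(23 + 9 \left(-11\right)\right) = 1 \left(23 - 99\right) = 1 \left(-76\right) = -76$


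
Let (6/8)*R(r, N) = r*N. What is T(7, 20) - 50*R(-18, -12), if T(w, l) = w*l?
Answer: -14260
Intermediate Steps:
T(w, l) = l*w
R(r, N) = 4*N*r/3 (R(r, N) = 4*(r*N)/3 = 4*(N*r)/3 = 4*N*r/3)
T(7, 20) - 50*R(-18, -12) = 20*7 - 200*(-12)*(-18)/3 = 140 - 50*288 = 140 - 14400 = -14260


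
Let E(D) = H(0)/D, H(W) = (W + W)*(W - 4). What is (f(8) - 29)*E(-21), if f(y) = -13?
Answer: 0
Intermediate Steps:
H(W) = 2*W*(-4 + W) (H(W) = (2*W)*(-4 + W) = 2*W*(-4 + W))
E(D) = 0 (E(D) = (2*0*(-4 + 0))/D = (2*0*(-4))/D = 0/D = 0)
(f(8) - 29)*E(-21) = (-13 - 29)*0 = -42*0 = 0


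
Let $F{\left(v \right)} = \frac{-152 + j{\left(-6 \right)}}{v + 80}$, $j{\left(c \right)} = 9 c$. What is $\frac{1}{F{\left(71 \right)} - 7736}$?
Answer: $- \frac{151}{1168342} \approx -0.00012924$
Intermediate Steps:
$F{\left(v \right)} = - \frac{206}{80 + v}$ ($F{\left(v \right)} = \frac{-152 + 9 \left(-6\right)}{v + 80} = \frac{-152 - 54}{80 + v} = - \frac{206}{80 + v}$)
$\frac{1}{F{\left(71 \right)} - 7736} = \frac{1}{- \frac{206}{80 + 71} - 7736} = \frac{1}{- \frac{206}{151} - 7736} = \frac{1}{- \frac{1168342}{151}} = - \frac{151}{1168342}$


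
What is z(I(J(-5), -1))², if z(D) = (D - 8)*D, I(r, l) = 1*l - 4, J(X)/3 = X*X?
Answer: 4225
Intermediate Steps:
J(X) = 3*X² (J(X) = 3*(X*X) = 3*X²)
I(r, l) = -4 + l (I(r, l) = l - 4 = -4 + l)
z(D) = D*(-8 + D) (z(D) = (-8 + D)*D = D*(-8 + D))
z(I(J(-5), -1))² = ((-4 - 1)*(-8 + (-4 - 1)))² = (-5*(-8 - 5))² = (-5*(-13))² = 65² = 4225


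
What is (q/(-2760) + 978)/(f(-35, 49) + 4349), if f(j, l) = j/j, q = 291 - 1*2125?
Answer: 1350557/6003000 ≈ 0.22498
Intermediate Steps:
q = -1834 (q = 291 - 2125 = -1834)
f(j, l) = 1
(q/(-2760) + 978)/(f(-35, 49) + 4349) = (-1834/(-2760) + 978)/(1 + 4349) = (-1834*(-1/2760) + 978)/4350 = (917/1380 + 978)*(1/4350) = (1350557/1380)*(1/4350) = 1350557/6003000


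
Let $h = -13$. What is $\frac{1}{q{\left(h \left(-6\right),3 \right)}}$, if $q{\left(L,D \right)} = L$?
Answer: $\frac{1}{78} \approx 0.012821$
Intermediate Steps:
$\frac{1}{q{\left(h \left(-6\right),3 \right)}} = \frac{1}{\left(-13\right) \left(-6\right)} = \frac{1}{78}$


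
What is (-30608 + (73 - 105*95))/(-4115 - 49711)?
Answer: 20255/26913 ≈ 0.75261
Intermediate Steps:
(-30608 + (73 - 105*95))/(-4115 - 49711) = (-30608 + (73 - 9975))/(-53826) = (-30608 - 9902)*(-1/53826) = -40510*(-1/53826) = 20255/26913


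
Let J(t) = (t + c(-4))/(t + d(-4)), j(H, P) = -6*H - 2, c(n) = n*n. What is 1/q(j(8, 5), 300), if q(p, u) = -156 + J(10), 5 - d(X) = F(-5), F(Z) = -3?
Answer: -9/1391 ≈ -0.0064702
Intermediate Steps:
c(n) = n**2
d(X) = 8 (d(X) = 5 - 1*(-3) = 5 + 3 = 8)
j(H, P) = -2 - 6*H
J(t) = (16 + t)/(8 + t) (J(t) = (t + (-4)**2)/(t + 8) = (t + 16)/(8 + t) = (16 + t)/(8 + t))
q(p, u) = -1391/9 (q(p, u) = -156 + (16 + 10)/(8 + 10) = -156 + 26/18 = -156 + (1/18)*26 = -156 + 13/9 = -1391/9)
1/q(j(8, 5), 300) = 1/(-1391/9) = -9/1391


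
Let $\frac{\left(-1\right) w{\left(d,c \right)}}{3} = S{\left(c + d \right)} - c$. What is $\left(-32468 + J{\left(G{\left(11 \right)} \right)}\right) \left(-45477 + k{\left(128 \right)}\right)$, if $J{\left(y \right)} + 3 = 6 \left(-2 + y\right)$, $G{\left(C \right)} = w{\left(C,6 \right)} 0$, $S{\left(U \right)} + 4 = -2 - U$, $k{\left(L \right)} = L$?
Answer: $1473071567$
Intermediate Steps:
$S{\left(U \right)} = -6 - U$ ($S{\left(U \right)} = -4 - \left(2 + U\right) = -6 - U$)
$w{\left(d,c \right)} = 18 + 3 d + 6 c$ ($w{\left(d,c \right)} = - 3 \left(\left(-6 - \left(c + d\right)\right) - c\right) = - 3 \left(\left(-6 - c - d\right) - c\right) = - 3 \left(-6 - d - 2 c\right) = 18 + 3 d + 6 c$)
$G{\left(C \right)} = 0$ ($G{\left(C \right)} = \left(18 + 3 C + 6 \cdot 6\right) 0 = \left(18 + 3 C + 36\right) 0 = \left(54 + 3 C\right) 0 = 0$)
$J{\left(y \right)} = -15 + 6 y$ ($J{\left(y \right)} = -3 + 6 \left(-2 + y\right) = -3 + \left(-12 + 6 y\right) = -15 + 6 y$)
$\left(-32468 + J{\left(G{\left(11 \right)} \right)}\right) \left(-45477 + k{\left(128 \right)}\right) = \left(-32468 + \left(-15 + 6 \cdot 0\right)\right) \left(-45477 + 128\right) = \left(-32468 + \left(-15 + 0\right)\right) \left(-45349\right) = \left(-32468 - 15\right) \left(-45349\right) = \left(-32483\right) \left(-45349\right) = 1473071567$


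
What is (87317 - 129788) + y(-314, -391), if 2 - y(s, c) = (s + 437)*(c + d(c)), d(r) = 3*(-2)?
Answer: 6362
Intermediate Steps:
d(r) = -6
y(s, c) = 2 - (-6 + c)*(437 + s) (y(s, c) = 2 - (s + 437)*(c - 6) = 2 - (437 + s)*(-6 + c) = 2 - (-6 + c)*(437 + s))
(87317 - 129788) + y(-314, -391) = (87317 - 129788) + (2624 - 437*(-391) + 6*(-314) - 1*(-391)*(-314)) = -42471 + (2624 + 170867 - 1884 - 122774) = -42471 + 48833 = 6362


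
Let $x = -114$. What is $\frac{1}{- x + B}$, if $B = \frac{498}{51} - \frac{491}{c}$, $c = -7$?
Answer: $\frac{119}{23075} \approx 0.0051571$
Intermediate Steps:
$B = \frac{9509}{119}$ ($B = \frac{498}{51} - \frac{491}{-7} = 498 \cdot \frac{1}{51} - - \frac{491}{7} = \frac{166}{17} + \frac{491}{7} = \frac{9509}{119} \approx 79.908$)
$\frac{1}{- x + B} = \frac{1}{\left(-1\right) \left(-114\right) + \frac{9509}{119}} = \frac{1}{114 + \frac{9509}{119}} = \frac{1}{\frac{23075}{119}} = \frac{119}{23075}$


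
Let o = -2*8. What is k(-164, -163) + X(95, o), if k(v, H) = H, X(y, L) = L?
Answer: -179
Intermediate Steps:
o = -16
k(-164, -163) + X(95, o) = -163 - 16 = -179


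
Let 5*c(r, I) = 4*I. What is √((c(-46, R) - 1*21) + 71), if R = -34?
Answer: √570/5 ≈ 4.7749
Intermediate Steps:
c(r, I) = 4*I/5 (c(r, I) = (4*I)/5 = 4*I/5)
√((c(-46, R) - 1*21) + 71) = √(((⅘)*(-34) - 1*21) + 71) = √((-136/5 - 21) + 71) = √(-241/5 + 71) = √(114/5) = √570/5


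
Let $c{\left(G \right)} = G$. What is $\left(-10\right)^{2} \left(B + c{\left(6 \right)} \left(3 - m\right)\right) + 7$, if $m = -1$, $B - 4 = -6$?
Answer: $2207$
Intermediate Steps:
$B = -2$ ($B = 4 - 6 = -2$)
$\left(-10\right)^{2} \left(B + c{\left(6 \right)} \left(3 - m\right)\right) + 7 = \left(-10\right)^{2} \left(-2 + 6 \left(3 - -1\right)\right) + 7 = 100 \left(-2 + 6 \left(3 + 1\right)\right) + 7 = 100 \left(-2 + 6 \cdot 4\right) + 7 = 100 \left(-2 + 24\right) + 7 = 100 \cdot 22 + 7 = 2200 + 7 = 2207$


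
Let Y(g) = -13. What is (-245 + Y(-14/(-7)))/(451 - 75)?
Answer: -129/188 ≈ -0.68617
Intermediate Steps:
(-245 + Y(-14/(-7)))/(451 - 75) = (-245 - 13)/(451 - 75) = -258/376 = -258*1/376 = -129/188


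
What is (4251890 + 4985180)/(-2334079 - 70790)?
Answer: -9237070/2404869 ≈ -3.8410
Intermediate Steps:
(4251890 + 4985180)/(-2334079 - 70790) = 9237070/(-2404869) = 9237070*(-1/2404869) = -9237070/2404869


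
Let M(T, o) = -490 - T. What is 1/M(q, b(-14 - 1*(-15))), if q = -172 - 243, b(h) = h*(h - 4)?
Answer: -1/75 ≈ -0.013333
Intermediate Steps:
b(h) = h*(-4 + h)
q = -415
1/M(q, b(-14 - 1*(-15))) = 1/(-490 - 1*(-415)) = 1/(-490 + 415) = 1/(-75) = -1/75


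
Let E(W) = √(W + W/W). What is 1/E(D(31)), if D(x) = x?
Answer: √2/8 ≈ 0.17678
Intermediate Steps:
E(W) = √(1 + W) (E(W) = √(W + 1) = √(1 + W))
1/E(D(31)) = 1/(√(1 + 31)) = 1/(√32) = 1/(4*√2) = √2/8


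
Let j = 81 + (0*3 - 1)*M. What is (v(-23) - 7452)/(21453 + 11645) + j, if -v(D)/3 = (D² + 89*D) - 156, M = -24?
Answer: 1736430/16549 ≈ 104.93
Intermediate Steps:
v(D) = 468 - 267*D - 3*D² (v(D) = -3*((D² + 89*D) - 156) = -3*(-156 + D² + 89*D) = 468 - 267*D - 3*D²)
j = 105 (j = 81 + (0*3 - 1)*(-24) = 81 + (0 - 1)*(-24) = 81 - 1*(-24) = 81 + 24 = 105)
(v(-23) - 7452)/(21453 + 11645) + j = ((468 - 267*(-23) - 3*(-23)²) - 7452)/(21453 + 11645) + 105 = ((468 + 6141 - 3*529) - 7452)/33098 + 105 = ((468 + 6141 - 1587) - 7452)*(1/33098) + 105 = (5022 - 7452)*(1/33098) + 105 = -2430*1/33098 + 105 = -1215/16549 + 105 = 1736430/16549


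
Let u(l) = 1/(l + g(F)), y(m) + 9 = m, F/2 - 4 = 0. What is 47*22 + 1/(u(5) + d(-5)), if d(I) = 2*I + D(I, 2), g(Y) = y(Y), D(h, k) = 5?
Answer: 19642/19 ≈ 1033.8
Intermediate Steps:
F = 8 (F = 8 + 2*0 = 8 + 0 = 8)
y(m) = -9 + m
g(Y) = -9 + Y
u(l) = 1/(-1 + l) (u(l) = 1/(l + (-9 + 8)) = 1/(l - 1) = 1/(-1 + l))
d(I) = 5 + 2*I (d(I) = 2*I + 5 = 5 + 2*I)
47*22 + 1/(u(5) + d(-5)) = 47*22 + 1/(1/(-1 + 5) + (5 + 2*(-5))) = 1034 + 1/(1/4 + (5 - 10)) = 1034 + 1/(1/4 - 5) = 1034 + 1/(-19/4) = 1034 - 4/19 = 19642/19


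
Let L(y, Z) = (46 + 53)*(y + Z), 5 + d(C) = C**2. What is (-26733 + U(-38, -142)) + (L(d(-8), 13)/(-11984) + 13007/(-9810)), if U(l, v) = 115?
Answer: -97797462509/3673845 ≈ -26620.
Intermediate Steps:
d(C) = -5 + C**2
L(y, Z) = 99*Z + 99*y (L(y, Z) = 99*(Z + y) = 99*Z + 99*y)
(-26733 + U(-38, -142)) + (L(d(-8), 13)/(-11984) + 13007/(-9810)) = (-26733 + 115) + ((99*13 + 99*(-5 + (-8)**2))/(-11984) + 13007/(-9810)) = -26618 + ((1287 + 99*(-5 + 64))*(-1/11984) + 13007*(-1/9810)) = -26618 + ((1287 + 99*59)*(-1/11984) - 13007/9810) = -26618 + ((1287 + 5841)*(-1/11984) - 13007/9810) = -26618 + (7128*(-1/11984) - 13007/9810) = -26618 + (-891/1498 - 13007/9810) = -26618 - 7056299/3673845 = -97797462509/3673845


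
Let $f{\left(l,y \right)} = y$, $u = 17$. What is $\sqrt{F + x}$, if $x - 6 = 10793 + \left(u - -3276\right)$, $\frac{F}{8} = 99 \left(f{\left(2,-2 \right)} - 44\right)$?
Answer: $2 i \sqrt{5585} \approx 149.47 i$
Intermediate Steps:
$F = -36432$ ($F = 8 \cdot 99 \left(-2 - 44\right) = 8 \cdot 99 \left(-46\right) = 8 \left(-4554\right) = -36432$)
$x = 14092$ ($x = 6 + \left(10793 + \left(17 - -3276\right)\right) = 6 + \left(10793 + \left(17 + 3276\right)\right) = 6 + \left(10793 + 3293\right) = 6 + 14086 = 14092$)
$\sqrt{F + x} = \sqrt{-36432 + 14092} = \sqrt{-22340} = 2 i \sqrt{5585}$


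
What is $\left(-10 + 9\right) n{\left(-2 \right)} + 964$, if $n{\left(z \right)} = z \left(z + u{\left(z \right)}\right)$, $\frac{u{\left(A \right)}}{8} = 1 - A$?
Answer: $1008$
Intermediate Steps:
$u{\left(A \right)} = 8 - 8 A$ ($u{\left(A \right)} = 8 \left(1 - A\right) = 8 - 8 A$)
$n{\left(z \right)} = z \left(8 - 7 z\right)$ ($n{\left(z \right)} = z \left(z - \left(-8 + 8 z\right)\right) = z \left(8 - 7 z\right)$)
$\left(-10 + 9\right) n{\left(-2 \right)} + 964 = \left(-10 + 9\right) \left(- 2 \left(8 - -14\right)\right) + 964 = - \left(-2\right) \left(8 + 14\right) + 964 = - \left(-2\right) 22 + 964 = \left(-1\right) \left(-44\right) + 964 = 44 + 964 = 1008$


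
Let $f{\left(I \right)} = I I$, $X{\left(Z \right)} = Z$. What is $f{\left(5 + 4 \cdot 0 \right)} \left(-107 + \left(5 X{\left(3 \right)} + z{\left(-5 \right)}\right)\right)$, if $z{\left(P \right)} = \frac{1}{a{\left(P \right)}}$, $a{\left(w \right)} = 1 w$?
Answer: $-2305$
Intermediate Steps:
$a{\left(w \right)} = w$
$z{\left(P \right)} = \frac{1}{P}$
$f{\left(I \right)} = I^{2}$
$f{\left(5 + 4 \cdot 0 \right)} \left(-107 + \left(5 X{\left(3 \right)} + z{\left(-5 \right)}\right)\right) = \left(5 + 4 \cdot 0\right)^{2} \left(-107 + \left(5 \cdot 3 + \frac{1}{-5}\right)\right) = \left(5 + 0\right)^{2} \left(-107 + \left(15 - \frac{1}{5}\right)\right) = 5^{2} \left(-107 + \frac{74}{5}\right) = 25 \left(- \frac{461}{5}\right) = -2305$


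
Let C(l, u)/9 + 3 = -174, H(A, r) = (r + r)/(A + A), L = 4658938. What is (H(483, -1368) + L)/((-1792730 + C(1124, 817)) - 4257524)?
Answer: -750088562/974347367 ≈ -0.76984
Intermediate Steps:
H(A, r) = r/A (H(A, r) = (2*r)/((2*A)) = (2*r)*(1/(2*A)) = r/A)
C(l, u) = -1593 (C(l, u) = -27 + 9*(-174) = -27 - 1566 = -1593)
(H(483, -1368) + L)/((-1792730 + C(1124, 817)) - 4257524) = (-1368/483 + 4658938)/((-1792730 - 1593) - 4257524) = (-1368*1/483 + 4658938)/(-1794323 - 4257524) = (-456/161 + 4658938)/(-6051847) = (750088562/161)*(-1/6051847) = -750088562/974347367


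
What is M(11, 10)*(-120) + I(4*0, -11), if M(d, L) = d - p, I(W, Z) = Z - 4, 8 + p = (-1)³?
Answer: -2415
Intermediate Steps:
p = -9 (p = -8 + (-1)³ = -8 - 1 = -9)
I(W, Z) = -4 + Z
M(d, L) = 9 + d (M(d, L) = d - 1*(-9) = d + 9 = 9 + d)
M(11, 10)*(-120) + I(4*0, -11) = (9 + 11)*(-120) + (-4 - 11) = 20*(-120) - 15 = -2400 - 15 = -2415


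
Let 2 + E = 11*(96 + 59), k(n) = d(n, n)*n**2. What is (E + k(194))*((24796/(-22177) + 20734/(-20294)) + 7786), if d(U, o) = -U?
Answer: -12786137400823645803/225030019 ≈ -5.6820e+10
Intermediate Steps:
k(n) = -n**3 (k(n) = (-n)*n**2 = -n**3)
E = 1703 (E = -2 + 11*(96 + 59) = -2 + 11*155 = -2 + 1705 = 1703)
(E + k(194))*((24796/(-22177) + 20734/(-20294)) + 7786) = (1703 - 1*194**3)*((24796/(-22177) + 20734/(-20294)) + 7786) = (1703 - 1*7301384)*((24796*(-1/22177) + 20734*(-1/20294)) + 7786) = (1703 - 7301384)*((-24796/22177 - 10367/10147) + 7786) = -7299681*(-481513971/225030019 + 7786) = -7299681*1751602213963/225030019 = -12786137400823645803/225030019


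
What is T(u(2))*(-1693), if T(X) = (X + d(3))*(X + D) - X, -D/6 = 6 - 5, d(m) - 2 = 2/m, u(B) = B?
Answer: 104966/3 ≈ 34989.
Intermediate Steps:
d(m) = 2 + 2/m
D = -6 (D = -6*(6 - 5) = -6*1 = -6)
T(X) = -X + (-6 + X)*(8/3 + X) (T(X) = (X + (2 + 2/3))*(X - 6) - X = (X + (2 + 2*(1/3)))*(-6 + X) - X = (X + (2 + 2/3))*(-6 + X) - X = (X + 8/3)*(-6 + X) - X = (8/3 + X)*(-6 + X) - X = (-6 + X)*(8/3 + X) - X = -X + (-6 + X)*(8/3 + X))
T(u(2))*(-1693) = (-16 + 2**2 - 13/3*2)*(-1693) = (-16 + 4 - 26/3)*(-1693) = -62/3*(-1693) = 104966/3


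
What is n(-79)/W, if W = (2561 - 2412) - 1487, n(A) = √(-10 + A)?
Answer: -I*√89/1338 ≈ -0.0070508*I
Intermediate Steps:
W = -1338 (W = 149 - 1487 = -1338)
n(-79)/W = √(-10 - 79)/(-1338) = √(-89)*(-1/1338) = (I*√89)*(-1/1338) = -I*√89/1338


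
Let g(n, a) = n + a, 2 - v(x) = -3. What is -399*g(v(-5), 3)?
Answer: -3192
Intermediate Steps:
v(x) = 5 (v(x) = 2 - 1*(-3) = 2 + 3 = 5)
g(n, a) = a + n
-399*g(v(-5), 3) = -399*(3 + 5) = -399*8 = -3192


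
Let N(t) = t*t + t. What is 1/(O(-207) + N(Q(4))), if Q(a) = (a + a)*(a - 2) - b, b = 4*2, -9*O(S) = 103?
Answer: 9/545 ≈ 0.016514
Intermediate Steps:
O(S) = -103/9 (O(S) = -1/9*103 = -103/9)
b = 8
Q(a) = -8 + 2*a*(-2 + a) (Q(a) = (a + a)*(a - 2) - 1*8 = (2*a)*(-2 + a) - 8 = 2*a*(-2 + a) - 8 = -8 + 2*a*(-2 + a))
N(t) = t + t**2 (N(t) = t**2 + t = t + t**2)
1/(O(-207) + N(Q(4))) = 1/(-103/9 + (-8 - 4*4 + 2*4**2)*(1 + (-8 - 4*4 + 2*4**2))) = 1/(-103/9 + (-8 - 16 + 2*16)*(1 + (-8 - 16 + 2*16))) = 1/(-103/9 + (-8 - 16 + 32)*(1 + (-8 - 16 + 32))) = 1/(-103/9 + 8*(1 + 8)) = 1/(-103/9 + 8*9) = 1/(-103/9 + 72) = 1/(545/9) = 9/545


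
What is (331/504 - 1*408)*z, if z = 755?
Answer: -155002255/504 ≈ -3.0754e+5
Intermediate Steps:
(331/504 - 1*408)*z = (331/504 - 1*408)*755 = (331*(1/504) - 408)*755 = (331/504 - 408)*755 = -205301/504*755 = -155002255/504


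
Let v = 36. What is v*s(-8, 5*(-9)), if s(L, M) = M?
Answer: -1620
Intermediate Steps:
v*s(-8, 5*(-9)) = 36*(5*(-9)) = 36*(-45) = -1620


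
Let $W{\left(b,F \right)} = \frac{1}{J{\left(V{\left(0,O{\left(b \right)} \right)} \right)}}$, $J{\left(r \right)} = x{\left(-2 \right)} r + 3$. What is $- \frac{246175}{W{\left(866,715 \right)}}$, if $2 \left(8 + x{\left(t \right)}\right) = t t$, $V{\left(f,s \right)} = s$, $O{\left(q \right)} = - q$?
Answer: $-1279863825$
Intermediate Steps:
$x{\left(t \right)} = -8 + \frac{t^{2}}{2}$ ($x{\left(t \right)} = -8 + \frac{t t}{2} = -8 + \frac{t^{2}}{2}$)
$J{\left(r \right)} = 3 - 6 r$ ($J{\left(r \right)} = \left(-8 + \frac{\left(-2\right)^{2}}{2}\right) r + 3 = \left(-8 + \frac{1}{2} \cdot 4\right) r + 3 = \left(-8 + 2\right) r + 3 = - 6 r + 3 = 3 - 6 r$)
$W{\left(b,F \right)} = \frac{1}{3 + 6 b}$ ($W{\left(b,F \right)} = \frac{1}{3 - 6 \left(- b\right)} = \frac{1}{3 + 6 b}$)
$- \frac{246175}{W{\left(866,715 \right)}} = - \frac{246175}{\frac{1}{3} \frac{1}{1 + 2 \cdot 866}} = - \frac{246175}{\frac{1}{3} \frac{1}{1 + 1732}} = - \frac{246175}{\frac{1}{3} \cdot \frac{1}{1733}} = - 246175 \frac{1}{\frac{1}{5199}} = \left(-246175\right) 5199 = -1279863825$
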